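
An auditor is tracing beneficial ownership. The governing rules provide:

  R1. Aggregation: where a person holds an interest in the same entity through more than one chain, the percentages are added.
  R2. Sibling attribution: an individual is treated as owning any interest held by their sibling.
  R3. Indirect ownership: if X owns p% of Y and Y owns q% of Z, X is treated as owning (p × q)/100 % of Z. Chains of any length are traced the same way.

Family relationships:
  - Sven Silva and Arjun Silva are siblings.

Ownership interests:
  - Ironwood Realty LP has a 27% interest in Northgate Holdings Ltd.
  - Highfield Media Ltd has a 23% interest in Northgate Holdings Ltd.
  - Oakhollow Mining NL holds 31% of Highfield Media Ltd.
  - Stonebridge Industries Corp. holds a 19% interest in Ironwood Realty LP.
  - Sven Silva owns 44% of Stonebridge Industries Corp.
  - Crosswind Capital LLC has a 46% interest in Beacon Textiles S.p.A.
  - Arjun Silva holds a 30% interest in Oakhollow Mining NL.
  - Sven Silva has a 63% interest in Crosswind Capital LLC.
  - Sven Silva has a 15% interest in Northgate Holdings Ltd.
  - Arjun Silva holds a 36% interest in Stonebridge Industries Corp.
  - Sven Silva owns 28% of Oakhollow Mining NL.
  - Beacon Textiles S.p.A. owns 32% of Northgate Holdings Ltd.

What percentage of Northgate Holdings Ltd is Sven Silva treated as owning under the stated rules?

32.513%

By sibling attribution (R2), Sven Silva is treated as also owning Arjun Silva's interest in Stonebridge Industries Corp, giving 44% + 36% = 80%.
By sibling attribution (R2), Sven Silva is treated as also owning Arjun Silva's interest in Oakhollow Mining NL, giving 28% + 30% = 58%.
Chain via Stonebridge Industries Corp. → Ironwood Realty LP (R3): 80% × 19% × 27% = 4.104% of Northgate Holdings Ltd.
Chain via Oakhollow Mining NL → Highfield Media Ltd (R3): 58% × 31% × 23% = 4.1354% of Northgate Holdings Ltd.
Chain via Crosswind Capital LLC → Beacon Textiles S.p.A. (R3): 63% × 46% × 32% = 9.2736% of Northgate Holdings Ltd.
Direct interest in Northgate Holdings Ltd: 15%.
Aggregating (R1): 4.104% + 4.1354% + 9.2736% + 15% = 32.513%.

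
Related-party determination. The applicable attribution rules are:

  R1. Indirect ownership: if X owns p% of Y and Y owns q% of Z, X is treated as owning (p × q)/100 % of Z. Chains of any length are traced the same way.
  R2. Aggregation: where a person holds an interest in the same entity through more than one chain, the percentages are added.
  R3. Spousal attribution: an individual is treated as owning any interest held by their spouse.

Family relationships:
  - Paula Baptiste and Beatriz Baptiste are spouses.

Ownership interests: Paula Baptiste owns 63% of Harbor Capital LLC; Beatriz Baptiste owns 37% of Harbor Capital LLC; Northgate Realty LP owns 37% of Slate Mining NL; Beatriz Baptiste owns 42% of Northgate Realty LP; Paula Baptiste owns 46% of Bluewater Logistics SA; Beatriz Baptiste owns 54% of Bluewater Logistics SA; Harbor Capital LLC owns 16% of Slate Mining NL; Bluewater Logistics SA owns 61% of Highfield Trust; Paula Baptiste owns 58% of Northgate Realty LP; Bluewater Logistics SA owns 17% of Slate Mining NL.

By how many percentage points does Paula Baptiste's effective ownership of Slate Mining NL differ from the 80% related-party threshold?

10

By spousal attribution (R3), Paula Baptiste is treated as also owning Beatriz Baptiste's interest in Bluewater Logistics SA, giving 46% + 54% = 100%.
By spousal attribution (R3), Paula Baptiste is treated as also owning Beatriz Baptiste's interest in Northgate Realty LP, giving 58% + 42% = 100%.
By spousal attribution (R3), Paula Baptiste is treated as also owning Beatriz Baptiste's interest in Harbor Capital LLC, giving 63% + 37% = 100%.
Chain via Bluewater Logistics SA (R1): 100% × 17% = 17% of Slate Mining NL.
Chain via Northgate Realty LP (R1): 100% × 37% = 37% of Slate Mining NL.
Chain via Harbor Capital LLC (R1): 100% × 16% = 16% of Slate Mining NL.
Aggregating (R2): 17% + 37% + 16% = 70%.
70% falls short of the 80% threshold by 10 percentage points.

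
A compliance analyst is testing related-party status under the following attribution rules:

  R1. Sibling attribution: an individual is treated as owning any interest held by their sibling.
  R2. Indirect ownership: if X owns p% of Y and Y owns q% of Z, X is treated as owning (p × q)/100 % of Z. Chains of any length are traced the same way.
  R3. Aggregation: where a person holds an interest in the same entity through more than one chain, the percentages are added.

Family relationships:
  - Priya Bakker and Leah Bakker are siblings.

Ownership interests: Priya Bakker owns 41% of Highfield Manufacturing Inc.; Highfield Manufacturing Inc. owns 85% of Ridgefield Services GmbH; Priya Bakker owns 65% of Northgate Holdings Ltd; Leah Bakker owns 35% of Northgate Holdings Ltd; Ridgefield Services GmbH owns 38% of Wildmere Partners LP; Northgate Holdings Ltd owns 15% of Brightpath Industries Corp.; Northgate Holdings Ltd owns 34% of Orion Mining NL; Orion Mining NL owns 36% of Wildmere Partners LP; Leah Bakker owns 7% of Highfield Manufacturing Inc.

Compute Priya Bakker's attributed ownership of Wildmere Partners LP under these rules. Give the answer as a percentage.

27.744%

By sibling attribution (R1), Priya Bakker is treated as also owning Leah Bakker's interest in Northgate Holdings Ltd, giving 65% + 35% = 100%.
By sibling attribution (R1), Priya Bakker is treated as also owning Leah Bakker's interest in Highfield Manufacturing Inc, giving 41% + 7% = 48%.
Chain via Northgate Holdings Ltd → Orion Mining NL (R2): 100% × 34% × 36% = 12.24% of Wildmere Partners LP.
Chain via Highfield Manufacturing Inc. → Ridgefield Services GmbH (R2): 48% × 85% × 38% = 15.504% of Wildmere Partners LP.
Aggregating (R3): 12.24% + 15.504% = 27.744%.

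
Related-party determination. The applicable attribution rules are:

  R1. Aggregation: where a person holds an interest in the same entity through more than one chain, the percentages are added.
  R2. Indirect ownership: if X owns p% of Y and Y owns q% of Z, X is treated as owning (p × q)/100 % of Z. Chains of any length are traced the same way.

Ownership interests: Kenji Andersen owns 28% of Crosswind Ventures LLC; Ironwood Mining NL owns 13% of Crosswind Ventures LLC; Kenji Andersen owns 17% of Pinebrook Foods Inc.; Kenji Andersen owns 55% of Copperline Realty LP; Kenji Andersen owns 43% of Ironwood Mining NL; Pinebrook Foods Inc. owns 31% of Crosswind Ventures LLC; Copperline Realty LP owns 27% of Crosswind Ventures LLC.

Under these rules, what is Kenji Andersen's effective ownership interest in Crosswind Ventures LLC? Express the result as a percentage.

Chain via Pinebrook Foods Inc. (R2): 17% × 31% = 5.27% of Crosswind Ventures LLC.
Chain via Copperline Realty LP (R2): 55% × 27% = 14.85% of Crosswind Ventures LLC.
Chain via Ironwood Mining NL (R2): 43% × 13% = 5.59% of Crosswind Ventures LLC.
Direct interest in Crosswind Ventures LLC: 28%.
Aggregating (R1): 5.27% + 14.85% + 5.59% + 28% = 53.71%.

53.71%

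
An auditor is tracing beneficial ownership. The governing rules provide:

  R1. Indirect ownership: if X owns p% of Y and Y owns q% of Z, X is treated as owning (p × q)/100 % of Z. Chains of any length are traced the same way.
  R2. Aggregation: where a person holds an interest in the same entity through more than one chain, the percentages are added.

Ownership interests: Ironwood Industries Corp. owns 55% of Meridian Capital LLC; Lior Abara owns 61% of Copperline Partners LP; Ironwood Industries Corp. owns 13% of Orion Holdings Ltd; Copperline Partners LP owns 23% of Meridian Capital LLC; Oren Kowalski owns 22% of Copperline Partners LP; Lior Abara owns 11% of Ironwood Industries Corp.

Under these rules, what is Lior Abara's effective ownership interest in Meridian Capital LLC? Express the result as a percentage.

Chain via Ironwood Industries Corp. (R1): 11% × 55% = 6.05% of Meridian Capital LLC.
Chain via Copperline Partners LP (R1): 61% × 23% = 14.03% of Meridian Capital LLC.
Aggregating (R2): 6.05% + 14.03% = 20.08%.

20.08%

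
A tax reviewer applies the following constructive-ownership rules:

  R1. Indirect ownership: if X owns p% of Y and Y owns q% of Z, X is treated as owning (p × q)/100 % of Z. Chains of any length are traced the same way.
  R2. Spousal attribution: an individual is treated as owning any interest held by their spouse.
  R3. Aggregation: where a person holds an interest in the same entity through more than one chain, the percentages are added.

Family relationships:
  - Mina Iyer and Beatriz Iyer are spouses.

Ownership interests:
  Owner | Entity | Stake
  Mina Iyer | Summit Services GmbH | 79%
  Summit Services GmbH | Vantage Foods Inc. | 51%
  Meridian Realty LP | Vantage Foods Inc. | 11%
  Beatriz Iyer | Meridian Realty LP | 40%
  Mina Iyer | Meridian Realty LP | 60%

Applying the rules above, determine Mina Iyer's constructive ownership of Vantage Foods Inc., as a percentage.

51.29%

By spousal attribution (R2), Mina Iyer is treated as also owning Beatriz Iyer's interest in Meridian Realty LP, giving 60% + 40% = 100%.
Chain via Meridian Realty LP (R1): 100% × 11% = 11% of Vantage Foods Inc.
Chain via Summit Services GmbH (R1): 79% × 51% = 40.29% of Vantage Foods Inc.
Aggregating (R3): 11% + 40.29% = 51.29%.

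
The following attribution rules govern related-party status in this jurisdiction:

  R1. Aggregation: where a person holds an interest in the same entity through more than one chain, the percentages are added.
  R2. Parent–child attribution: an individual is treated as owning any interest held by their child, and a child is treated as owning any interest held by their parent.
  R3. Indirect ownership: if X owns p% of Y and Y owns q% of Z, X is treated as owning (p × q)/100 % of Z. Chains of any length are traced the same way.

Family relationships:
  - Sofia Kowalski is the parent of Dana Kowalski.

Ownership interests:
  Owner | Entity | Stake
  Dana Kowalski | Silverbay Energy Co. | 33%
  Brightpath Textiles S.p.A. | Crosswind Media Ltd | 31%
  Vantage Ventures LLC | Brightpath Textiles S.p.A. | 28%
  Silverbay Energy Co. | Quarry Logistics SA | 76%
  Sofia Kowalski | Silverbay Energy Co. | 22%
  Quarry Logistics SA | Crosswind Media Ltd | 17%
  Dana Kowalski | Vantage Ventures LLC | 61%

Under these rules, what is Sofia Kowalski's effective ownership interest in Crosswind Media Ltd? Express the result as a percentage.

By parent–child attribution (R2), Sofia Kowalski is treated as also owning Dana Kowalski's interest in Silverbay Energy Co, giving 22% + 33% = 55%.
By parent–child attribution (R2), Sofia Kowalski is treated as owning Dana Kowalski's 61% interest in Vantage Ventures LLC.
Chain via Silverbay Energy Co. → Quarry Logistics SA (R3): 55% × 76% × 17% = 7.106% of Crosswind Media Ltd.
Chain via Vantage Ventures LLC → Brightpath Textiles S.p.A. (R3): 61% × 28% × 31% = 5.2948% of Crosswind Media Ltd.
Aggregating (R1): 7.106% + 5.2948% = 12.4008%.

12.4008%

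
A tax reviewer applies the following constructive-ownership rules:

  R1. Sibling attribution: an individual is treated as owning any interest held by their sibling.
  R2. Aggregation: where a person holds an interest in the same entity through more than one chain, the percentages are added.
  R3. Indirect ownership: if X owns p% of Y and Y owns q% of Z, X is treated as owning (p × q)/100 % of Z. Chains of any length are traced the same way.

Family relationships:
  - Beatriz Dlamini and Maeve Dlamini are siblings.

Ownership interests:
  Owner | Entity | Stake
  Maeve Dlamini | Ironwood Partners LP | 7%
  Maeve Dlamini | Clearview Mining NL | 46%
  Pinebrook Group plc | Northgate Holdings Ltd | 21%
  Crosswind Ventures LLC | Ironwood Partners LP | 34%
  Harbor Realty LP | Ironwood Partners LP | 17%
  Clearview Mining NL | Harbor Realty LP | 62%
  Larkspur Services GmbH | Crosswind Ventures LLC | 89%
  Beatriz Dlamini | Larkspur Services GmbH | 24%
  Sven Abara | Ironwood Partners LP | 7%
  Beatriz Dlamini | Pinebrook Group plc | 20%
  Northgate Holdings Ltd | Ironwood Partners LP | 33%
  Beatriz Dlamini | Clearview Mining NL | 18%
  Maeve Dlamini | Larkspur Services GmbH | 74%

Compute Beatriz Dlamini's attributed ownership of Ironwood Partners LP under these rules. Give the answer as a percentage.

By sibling attribution (R1), Beatriz Dlamini is treated as also owning Maeve Dlamini's interest in Larkspur Services GmbH, giving 24% + 74% = 98%.
By sibling attribution (R1), Beatriz Dlamini is treated as also owning Maeve Dlamini's interest in Clearview Mining NL, giving 18% + 46% = 64%.
By sibling attribution (R1), Beatriz Dlamini is treated as owning Maeve Dlamini's 7% interest in Ironwood Partners LP.
Chain via Larkspur Services GmbH → Crosswind Ventures LLC (R3): 98% × 89% × 34% = 29.6548% of Ironwood Partners LP.
Chain via Clearview Mining NL → Harbor Realty LP (R3): 64% × 62% × 17% = 6.7456% of Ironwood Partners LP.
Chain via Pinebrook Group plc → Northgate Holdings Ltd (R3): 20% × 21% × 33% = 1.386% of Ironwood Partners LP.
Direct interest in Ironwood Partners LP: 7%.
Aggregating (R2): 29.6548% + 6.7456% + 1.386% + 7% = 44.7864%.

44.7864%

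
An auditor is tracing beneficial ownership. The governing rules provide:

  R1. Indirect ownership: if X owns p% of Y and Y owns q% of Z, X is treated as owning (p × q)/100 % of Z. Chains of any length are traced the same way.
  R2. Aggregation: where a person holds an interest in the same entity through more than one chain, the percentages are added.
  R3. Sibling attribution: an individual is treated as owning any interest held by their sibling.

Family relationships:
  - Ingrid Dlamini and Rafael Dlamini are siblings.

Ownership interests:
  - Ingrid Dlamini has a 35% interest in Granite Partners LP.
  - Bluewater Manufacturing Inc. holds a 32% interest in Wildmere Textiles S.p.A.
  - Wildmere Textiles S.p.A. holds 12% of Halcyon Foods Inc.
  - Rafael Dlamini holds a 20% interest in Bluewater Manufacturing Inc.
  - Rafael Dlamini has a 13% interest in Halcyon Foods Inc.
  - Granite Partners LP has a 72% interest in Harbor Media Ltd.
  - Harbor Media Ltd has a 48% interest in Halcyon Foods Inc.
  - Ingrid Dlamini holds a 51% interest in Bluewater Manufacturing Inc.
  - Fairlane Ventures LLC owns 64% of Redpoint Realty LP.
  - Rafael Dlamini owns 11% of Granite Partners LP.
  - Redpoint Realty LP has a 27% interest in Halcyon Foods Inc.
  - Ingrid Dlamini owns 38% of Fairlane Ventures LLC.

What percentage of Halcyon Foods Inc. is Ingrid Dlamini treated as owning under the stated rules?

By sibling attribution (R3), Ingrid Dlamini is treated as also owning Rafael Dlamini's interest in Bluewater Manufacturing Inc, giving 51% + 20% = 71%.
By sibling attribution (R3), Ingrid Dlamini is treated as also owning Rafael Dlamini's interest in Granite Partners LP, giving 35% + 11% = 46%.
By sibling attribution (R3), Ingrid Dlamini is treated as owning Rafael Dlamini's 13% interest in Halcyon Foods Inc.
Chain via Bluewater Manufacturing Inc. → Wildmere Textiles S.p.A. (R1): 71% × 32% × 12% = 2.7264% of Halcyon Foods Inc.
Chain via Fairlane Ventures LLC → Redpoint Realty LP (R1): 38% × 64% × 27% = 6.5664% of Halcyon Foods Inc.
Chain via Granite Partners LP → Harbor Media Ltd (R1): 46% × 72% × 48% = 15.8976% of Halcyon Foods Inc.
Direct interest in Halcyon Foods Inc: 13%.
Aggregating (R2): 2.7264% + 6.5664% + 15.8976% + 13% = 38.1904%.

38.1904%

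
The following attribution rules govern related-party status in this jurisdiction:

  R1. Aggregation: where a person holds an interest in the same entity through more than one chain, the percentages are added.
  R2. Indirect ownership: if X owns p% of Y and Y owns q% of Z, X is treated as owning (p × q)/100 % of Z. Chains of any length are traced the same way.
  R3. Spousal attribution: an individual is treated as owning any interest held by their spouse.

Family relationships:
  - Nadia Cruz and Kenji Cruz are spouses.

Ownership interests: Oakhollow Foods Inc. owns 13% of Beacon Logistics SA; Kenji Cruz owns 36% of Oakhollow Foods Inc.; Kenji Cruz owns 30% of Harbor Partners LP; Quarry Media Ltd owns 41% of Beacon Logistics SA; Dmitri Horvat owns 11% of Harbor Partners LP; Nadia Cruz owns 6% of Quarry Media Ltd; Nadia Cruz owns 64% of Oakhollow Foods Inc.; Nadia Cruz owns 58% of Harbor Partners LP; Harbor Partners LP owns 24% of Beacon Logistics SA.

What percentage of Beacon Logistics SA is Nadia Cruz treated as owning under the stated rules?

36.58%

By spousal attribution (R3), Nadia Cruz is treated as also owning Kenji Cruz's interest in Oakhollow Foods Inc, giving 64% + 36% = 100%.
By spousal attribution (R3), Nadia Cruz is treated as also owning Kenji Cruz's interest in Harbor Partners LP, giving 58% + 30% = 88%.
Chain via Quarry Media Ltd (R2): 6% × 41% = 2.46% of Beacon Logistics SA.
Chain via Oakhollow Foods Inc. (R2): 100% × 13% = 13% of Beacon Logistics SA.
Chain via Harbor Partners LP (R2): 88% × 24% = 21.12% of Beacon Logistics SA.
Aggregating (R1): 2.46% + 13% + 21.12% = 36.58%.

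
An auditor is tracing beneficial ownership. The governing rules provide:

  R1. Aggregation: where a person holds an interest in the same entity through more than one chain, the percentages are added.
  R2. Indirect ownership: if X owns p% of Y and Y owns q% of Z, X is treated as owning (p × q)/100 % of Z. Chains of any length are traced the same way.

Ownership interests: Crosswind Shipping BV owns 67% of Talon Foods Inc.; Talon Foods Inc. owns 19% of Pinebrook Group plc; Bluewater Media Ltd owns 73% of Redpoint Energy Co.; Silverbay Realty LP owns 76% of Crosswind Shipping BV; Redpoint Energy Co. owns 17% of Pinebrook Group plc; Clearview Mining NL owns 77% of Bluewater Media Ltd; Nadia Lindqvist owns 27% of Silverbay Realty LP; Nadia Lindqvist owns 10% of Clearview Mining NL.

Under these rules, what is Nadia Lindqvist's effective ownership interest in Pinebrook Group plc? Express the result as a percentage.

3.567766%

Chain via Clearview Mining NL → Bluewater Media Ltd → Redpoint Energy Co. (R2): 10% × 77% × 73% × 17% = 0.95557% of Pinebrook Group plc.
Chain via Silverbay Realty LP → Crosswind Shipping BV → Talon Foods Inc. (R2): 27% × 76% × 67% × 19% = 2.612196% of Pinebrook Group plc.
Aggregating (R1): 0.95557% + 2.612196% = 3.567766%.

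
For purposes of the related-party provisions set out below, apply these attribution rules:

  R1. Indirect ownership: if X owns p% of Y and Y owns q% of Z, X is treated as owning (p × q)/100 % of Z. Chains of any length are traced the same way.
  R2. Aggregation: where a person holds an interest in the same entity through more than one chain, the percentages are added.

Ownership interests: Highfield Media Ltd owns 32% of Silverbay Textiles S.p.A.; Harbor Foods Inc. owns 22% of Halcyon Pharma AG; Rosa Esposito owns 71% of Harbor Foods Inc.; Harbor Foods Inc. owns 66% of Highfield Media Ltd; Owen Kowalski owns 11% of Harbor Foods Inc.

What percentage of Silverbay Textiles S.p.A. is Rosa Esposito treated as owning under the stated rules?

14.9952%

Chain via Harbor Foods Inc. → Highfield Media Ltd (R1): 71% × 66% × 32% = 14.9952% of Silverbay Textiles S.p.A.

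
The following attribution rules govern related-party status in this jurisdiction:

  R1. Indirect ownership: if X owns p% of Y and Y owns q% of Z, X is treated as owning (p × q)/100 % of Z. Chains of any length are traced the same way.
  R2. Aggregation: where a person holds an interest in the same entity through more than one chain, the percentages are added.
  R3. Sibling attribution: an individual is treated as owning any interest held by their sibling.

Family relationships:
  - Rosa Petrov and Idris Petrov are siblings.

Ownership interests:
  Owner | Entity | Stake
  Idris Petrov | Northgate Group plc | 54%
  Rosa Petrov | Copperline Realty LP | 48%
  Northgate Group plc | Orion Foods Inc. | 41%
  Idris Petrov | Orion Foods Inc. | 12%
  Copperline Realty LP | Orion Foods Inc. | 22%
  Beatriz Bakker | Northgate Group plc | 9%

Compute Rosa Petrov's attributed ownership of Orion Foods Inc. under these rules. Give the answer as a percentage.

44.7%

By sibling attribution (R3), Rosa Petrov is treated as owning Idris Petrov's 54% interest in Northgate Group plc.
By sibling attribution (R3), Rosa Petrov is treated as owning Idris Petrov's 12% interest in Orion Foods Inc.
Chain via Copperline Realty LP (R1): 48% × 22% = 10.56% of Orion Foods Inc.
Chain via Northgate Group plc (R1): 54% × 41% = 22.14% of Orion Foods Inc.
Direct interest in Orion Foods Inc: 12%.
Aggregating (R2): 10.56% + 22.14% + 12% = 44.7%.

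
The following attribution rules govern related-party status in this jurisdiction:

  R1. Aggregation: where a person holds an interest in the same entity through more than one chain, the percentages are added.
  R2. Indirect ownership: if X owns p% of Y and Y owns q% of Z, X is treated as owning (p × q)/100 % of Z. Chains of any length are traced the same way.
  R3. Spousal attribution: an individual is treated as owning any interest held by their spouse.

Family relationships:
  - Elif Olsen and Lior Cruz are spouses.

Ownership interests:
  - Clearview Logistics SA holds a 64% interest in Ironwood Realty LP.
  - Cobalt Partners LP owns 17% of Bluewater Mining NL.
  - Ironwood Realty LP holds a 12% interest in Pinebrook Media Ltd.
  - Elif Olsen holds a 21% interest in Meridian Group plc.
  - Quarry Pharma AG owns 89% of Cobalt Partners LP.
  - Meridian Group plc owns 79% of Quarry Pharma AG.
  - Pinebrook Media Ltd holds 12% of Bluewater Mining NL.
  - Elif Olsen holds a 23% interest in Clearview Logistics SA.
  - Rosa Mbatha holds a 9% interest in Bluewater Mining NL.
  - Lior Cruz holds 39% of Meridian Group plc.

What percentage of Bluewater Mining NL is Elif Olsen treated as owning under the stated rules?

By spousal attribution (R3), Elif Olsen is treated as also owning Lior Cruz's interest in Meridian Group plc, giving 21% + 39% = 60%.
Chain via Meridian Group plc → Quarry Pharma AG → Cobalt Partners LP (R2): 60% × 79% × 89% × 17% = 7.17162% of Bluewater Mining NL.
Chain via Clearview Logistics SA → Ironwood Realty LP → Pinebrook Media Ltd (R2): 23% × 64% × 12% × 12% = 0.211968% of Bluewater Mining NL.
Aggregating (R1): 7.17162% + 0.211968% = 7.383588%.

7.383588%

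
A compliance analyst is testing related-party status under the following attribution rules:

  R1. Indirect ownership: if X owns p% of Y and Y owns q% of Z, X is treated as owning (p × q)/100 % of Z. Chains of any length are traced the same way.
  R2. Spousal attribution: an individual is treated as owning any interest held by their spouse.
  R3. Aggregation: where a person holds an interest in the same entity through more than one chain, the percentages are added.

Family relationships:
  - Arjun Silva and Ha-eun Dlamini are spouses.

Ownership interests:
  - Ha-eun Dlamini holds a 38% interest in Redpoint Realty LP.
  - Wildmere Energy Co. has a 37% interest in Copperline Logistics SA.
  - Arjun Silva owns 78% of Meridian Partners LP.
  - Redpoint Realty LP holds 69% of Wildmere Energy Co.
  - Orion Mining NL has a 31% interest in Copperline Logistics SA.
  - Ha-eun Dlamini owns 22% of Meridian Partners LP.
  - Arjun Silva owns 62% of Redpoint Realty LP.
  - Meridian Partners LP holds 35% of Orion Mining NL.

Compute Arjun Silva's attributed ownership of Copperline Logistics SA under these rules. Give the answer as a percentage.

By spousal attribution (R2), Arjun Silva is treated as also owning Ha-eun Dlamini's interest in Redpoint Realty LP, giving 62% + 38% = 100%.
By spousal attribution (R2), Arjun Silva is treated as also owning Ha-eun Dlamini's interest in Meridian Partners LP, giving 78% + 22% = 100%.
Chain via Redpoint Realty LP → Wildmere Energy Co. (R1): 100% × 69% × 37% = 25.53% of Copperline Logistics SA.
Chain via Meridian Partners LP → Orion Mining NL (R1): 100% × 35% × 31% = 10.85% of Copperline Logistics SA.
Aggregating (R3): 25.53% + 10.85% = 36.38%.

36.38%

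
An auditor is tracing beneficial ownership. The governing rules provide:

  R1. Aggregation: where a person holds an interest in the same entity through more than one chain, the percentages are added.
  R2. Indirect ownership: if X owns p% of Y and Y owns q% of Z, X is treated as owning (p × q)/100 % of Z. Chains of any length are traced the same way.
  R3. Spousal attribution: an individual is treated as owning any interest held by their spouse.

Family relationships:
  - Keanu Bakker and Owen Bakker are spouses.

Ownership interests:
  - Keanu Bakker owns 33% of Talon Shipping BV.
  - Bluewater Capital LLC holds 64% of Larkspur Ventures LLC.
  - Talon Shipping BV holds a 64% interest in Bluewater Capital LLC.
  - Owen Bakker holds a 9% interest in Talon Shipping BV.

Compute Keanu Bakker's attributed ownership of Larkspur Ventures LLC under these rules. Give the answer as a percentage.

17.2032%

By spousal attribution (R3), Keanu Bakker is treated as also owning Owen Bakker's interest in Talon Shipping BV, giving 33% + 9% = 42%.
Chain via Talon Shipping BV → Bluewater Capital LLC (R2): 42% × 64% × 64% = 17.2032% of Larkspur Ventures LLC.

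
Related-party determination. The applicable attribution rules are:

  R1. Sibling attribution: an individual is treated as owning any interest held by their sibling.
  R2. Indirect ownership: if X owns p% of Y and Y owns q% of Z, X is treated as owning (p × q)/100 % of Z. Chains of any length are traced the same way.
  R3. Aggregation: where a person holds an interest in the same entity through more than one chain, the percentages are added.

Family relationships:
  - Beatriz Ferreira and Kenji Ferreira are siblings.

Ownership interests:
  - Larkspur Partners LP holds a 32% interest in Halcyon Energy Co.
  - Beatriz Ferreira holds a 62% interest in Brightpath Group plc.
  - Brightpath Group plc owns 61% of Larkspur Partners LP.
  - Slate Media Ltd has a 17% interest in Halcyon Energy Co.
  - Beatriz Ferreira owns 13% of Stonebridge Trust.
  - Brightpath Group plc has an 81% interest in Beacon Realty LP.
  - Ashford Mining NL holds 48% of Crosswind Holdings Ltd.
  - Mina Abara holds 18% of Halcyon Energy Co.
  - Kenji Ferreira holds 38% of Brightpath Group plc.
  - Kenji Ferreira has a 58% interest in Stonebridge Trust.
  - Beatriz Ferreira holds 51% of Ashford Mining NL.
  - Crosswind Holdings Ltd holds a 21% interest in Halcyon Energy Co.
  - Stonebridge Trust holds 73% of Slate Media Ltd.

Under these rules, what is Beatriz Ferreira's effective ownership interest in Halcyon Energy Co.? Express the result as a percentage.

33.4719%

By sibling attribution (R1), Beatriz Ferreira is treated as also owning Kenji Ferreira's interest in Brightpath Group plc, giving 62% + 38% = 100%.
By sibling attribution (R1), Beatriz Ferreira is treated as also owning Kenji Ferreira's interest in Stonebridge Trust, giving 13% + 58% = 71%.
Chain via Ashford Mining NL → Crosswind Holdings Ltd (R2): 51% × 48% × 21% = 5.1408% of Halcyon Energy Co.
Chain via Brightpath Group plc → Larkspur Partners LP (R2): 100% × 61% × 32% = 19.52% of Halcyon Energy Co.
Chain via Stonebridge Trust → Slate Media Ltd (R2): 71% × 73% × 17% = 8.8111% of Halcyon Energy Co.
Aggregating (R3): 5.1408% + 19.52% + 8.8111% = 33.4719%.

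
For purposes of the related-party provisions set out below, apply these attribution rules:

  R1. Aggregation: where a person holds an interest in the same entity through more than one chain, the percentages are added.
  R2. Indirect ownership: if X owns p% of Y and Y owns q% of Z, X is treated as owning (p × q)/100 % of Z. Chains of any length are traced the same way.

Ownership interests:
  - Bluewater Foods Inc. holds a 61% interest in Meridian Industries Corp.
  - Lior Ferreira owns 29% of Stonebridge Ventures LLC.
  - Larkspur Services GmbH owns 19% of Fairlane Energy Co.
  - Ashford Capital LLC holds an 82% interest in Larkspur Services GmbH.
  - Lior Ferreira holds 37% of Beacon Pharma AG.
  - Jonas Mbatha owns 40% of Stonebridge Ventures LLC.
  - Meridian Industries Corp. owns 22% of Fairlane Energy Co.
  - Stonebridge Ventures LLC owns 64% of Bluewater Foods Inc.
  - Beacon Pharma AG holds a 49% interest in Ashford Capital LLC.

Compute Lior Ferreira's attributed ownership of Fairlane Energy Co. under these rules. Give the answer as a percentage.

5.315406%

Chain via Stonebridge Ventures LLC → Bluewater Foods Inc. → Meridian Industries Corp. (R2): 29% × 64% × 61% × 22% = 2.490752% of Fairlane Energy Co.
Chain via Beacon Pharma AG → Ashford Capital LLC → Larkspur Services GmbH (R2): 37% × 49% × 82% × 19% = 2.824654% of Fairlane Energy Co.
Aggregating (R1): 2.490752% + 2.824654% = 5.315406%.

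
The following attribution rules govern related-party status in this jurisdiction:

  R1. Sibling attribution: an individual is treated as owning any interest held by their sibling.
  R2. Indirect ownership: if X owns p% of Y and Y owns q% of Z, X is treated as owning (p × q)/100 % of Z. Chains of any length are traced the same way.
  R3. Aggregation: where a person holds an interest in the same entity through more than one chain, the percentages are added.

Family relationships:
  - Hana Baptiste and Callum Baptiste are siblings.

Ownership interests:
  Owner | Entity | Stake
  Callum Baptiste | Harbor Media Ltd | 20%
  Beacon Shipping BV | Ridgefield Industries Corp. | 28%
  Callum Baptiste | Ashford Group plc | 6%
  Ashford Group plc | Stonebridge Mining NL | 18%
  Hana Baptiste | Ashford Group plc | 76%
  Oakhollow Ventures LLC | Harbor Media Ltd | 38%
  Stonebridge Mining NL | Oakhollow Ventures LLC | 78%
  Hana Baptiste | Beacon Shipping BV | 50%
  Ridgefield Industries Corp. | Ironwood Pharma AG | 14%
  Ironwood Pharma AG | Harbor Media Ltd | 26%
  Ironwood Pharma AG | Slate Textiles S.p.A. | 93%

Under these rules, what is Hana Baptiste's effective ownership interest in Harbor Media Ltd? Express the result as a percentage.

24.884464%

By sibling attribution (R1), Hana Baptiste is treated as also owning Callum Baptiste's interest in Ashford Group plc, giving 76% + 6% = 82%.
By sibling attribution (R1), Hana Baptiste is treated as owning Callum Baptiste's 20% interest in Harbor Media Ltd.
Chain via Ashford Group plc → Stonebridge Mining NL → Oakhollow Ventures LLC (R2): 82% × 18% × 78% × 38% = 4.374864% of Harbor Media Ltd.
Chain via Beacon Shipping BV → Ridgefield Industries Corp. → Ironwood Pharma AG (R2): 50% × 28% × 14% × 26% = 0.5096% of Harbor Media Ltd.
Direct interest in Harbor Media Ltd: 20%.
Aggregating (R3): 4.374864% + 0.5096% + 20% = 24.884464%.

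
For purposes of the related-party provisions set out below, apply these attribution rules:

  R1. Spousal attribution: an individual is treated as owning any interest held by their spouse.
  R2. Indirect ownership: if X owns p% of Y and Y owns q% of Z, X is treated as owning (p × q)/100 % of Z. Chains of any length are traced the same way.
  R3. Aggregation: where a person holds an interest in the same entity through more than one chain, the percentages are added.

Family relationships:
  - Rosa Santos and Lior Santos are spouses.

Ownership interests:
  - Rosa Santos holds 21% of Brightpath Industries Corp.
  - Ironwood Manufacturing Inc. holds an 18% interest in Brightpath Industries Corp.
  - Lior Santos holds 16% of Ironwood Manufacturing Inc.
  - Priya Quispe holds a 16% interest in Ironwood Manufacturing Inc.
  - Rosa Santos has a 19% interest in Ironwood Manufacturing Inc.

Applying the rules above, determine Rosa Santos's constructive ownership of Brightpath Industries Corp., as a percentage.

27.3%

By spousal attribution (R1), Rosa Santos is treated as also owning Lior Santos's interest in Ironwood Manufacturing Inc, giving 19% + 16% = 35%.
Chain via Ironwood Manufacturing Inc. (R2): 35% × 18% = 6.3% of Brightpath Industries Corp.
Direct interest in Brightpath Industries Corp: 21%.
Aggregating (R3): 6.3% + 21% = 27.3%.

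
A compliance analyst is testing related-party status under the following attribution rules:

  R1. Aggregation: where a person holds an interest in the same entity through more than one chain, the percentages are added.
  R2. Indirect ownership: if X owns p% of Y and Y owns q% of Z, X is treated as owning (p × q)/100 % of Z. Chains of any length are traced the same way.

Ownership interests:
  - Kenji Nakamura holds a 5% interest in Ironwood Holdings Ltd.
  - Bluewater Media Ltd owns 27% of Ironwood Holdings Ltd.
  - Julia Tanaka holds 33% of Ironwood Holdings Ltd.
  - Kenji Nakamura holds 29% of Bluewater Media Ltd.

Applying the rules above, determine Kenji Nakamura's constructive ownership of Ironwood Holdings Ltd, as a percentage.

12.83%

Chain via Bluewater Media Ltd (R2): 29% × 27% = 7.83% of Ironwood Holdings Ltd.
Direct interest in Ironwood Holdings Ltd: 5%.
Aggregating (R1): 7.83% + 5% = 12.83%.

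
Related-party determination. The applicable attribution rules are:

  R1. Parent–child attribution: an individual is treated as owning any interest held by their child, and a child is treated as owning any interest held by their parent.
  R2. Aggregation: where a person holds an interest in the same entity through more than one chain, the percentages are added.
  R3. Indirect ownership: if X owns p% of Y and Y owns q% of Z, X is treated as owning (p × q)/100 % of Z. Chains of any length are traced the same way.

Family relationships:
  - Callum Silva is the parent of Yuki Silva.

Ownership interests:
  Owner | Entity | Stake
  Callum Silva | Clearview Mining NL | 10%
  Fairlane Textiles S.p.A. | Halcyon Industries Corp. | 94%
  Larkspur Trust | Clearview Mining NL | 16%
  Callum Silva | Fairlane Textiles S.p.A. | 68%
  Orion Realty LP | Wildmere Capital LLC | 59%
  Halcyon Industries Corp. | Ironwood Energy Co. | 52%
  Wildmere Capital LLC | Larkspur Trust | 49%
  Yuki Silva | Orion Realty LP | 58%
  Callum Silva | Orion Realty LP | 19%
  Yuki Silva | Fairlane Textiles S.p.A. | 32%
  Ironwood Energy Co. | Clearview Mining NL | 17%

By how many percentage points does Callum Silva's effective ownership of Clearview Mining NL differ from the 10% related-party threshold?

By parent–child attribution (R1), Callum Silva is treated as also owning Yuki Silva's interest in Orion Realty LP, giving 19% + 58% = 77%.
By parent–child attribution (R1), Callum Silva is treated as also owning Yuki Silva's interest in Fairlane Textiles S.p.A, giving 68% + 32% = 100%.
Chain via Orion Realty LP → Wildmere Capital LLC → Larkspur Trust (R3): 77% × 59% × 49% × 16% = 3.561712% of Clearview Mining NL.
Chain via Fairlane Textiles S.p.A. → Halcyon Industries Corp. → Ironwood Energy Co. (R3): 100% × 94% × 52% × 17% = 8.3096% of Clearview Mining NL.
Direct interest in Clearview Mining NL: 10%.
Aggregating (R2): 3.561712% + 8.3096% + 10% = 21.871312%.
21.871312% exceeds the 10% threshold by 11.871312 percentage points.

11.871312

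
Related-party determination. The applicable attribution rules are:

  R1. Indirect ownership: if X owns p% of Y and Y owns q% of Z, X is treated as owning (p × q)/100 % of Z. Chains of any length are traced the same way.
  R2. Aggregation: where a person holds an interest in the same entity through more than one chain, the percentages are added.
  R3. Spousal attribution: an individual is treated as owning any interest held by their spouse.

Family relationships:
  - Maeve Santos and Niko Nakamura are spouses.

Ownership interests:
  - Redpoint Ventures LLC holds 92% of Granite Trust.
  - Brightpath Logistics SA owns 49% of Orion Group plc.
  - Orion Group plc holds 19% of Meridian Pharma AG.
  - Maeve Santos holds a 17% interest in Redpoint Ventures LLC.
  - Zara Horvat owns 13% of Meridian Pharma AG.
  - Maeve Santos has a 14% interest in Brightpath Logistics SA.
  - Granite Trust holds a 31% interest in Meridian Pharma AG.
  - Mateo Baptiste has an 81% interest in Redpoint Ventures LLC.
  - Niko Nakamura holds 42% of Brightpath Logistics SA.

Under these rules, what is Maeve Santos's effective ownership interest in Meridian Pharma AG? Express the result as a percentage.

10.062%

By spousal attribution (R3), Maeve Santos is treated as also owning Niko Nakamura's interest in Brightpath Logistics SA, giving 14% + 42% = 56%.
Chain via Brightpath Logistics SA → Orion Group plc (R1): 56% × 49% × 19% = 5.2136% of Meridian Pharma AG.
Chain via Redpoint Ventures LLC → Granite Trust (R1): 17% × 92% × 31% = 4.8484% of Meridian Pharma AG.
Aggregating (R2): 5.2136% + 4.8484% = 10.062%.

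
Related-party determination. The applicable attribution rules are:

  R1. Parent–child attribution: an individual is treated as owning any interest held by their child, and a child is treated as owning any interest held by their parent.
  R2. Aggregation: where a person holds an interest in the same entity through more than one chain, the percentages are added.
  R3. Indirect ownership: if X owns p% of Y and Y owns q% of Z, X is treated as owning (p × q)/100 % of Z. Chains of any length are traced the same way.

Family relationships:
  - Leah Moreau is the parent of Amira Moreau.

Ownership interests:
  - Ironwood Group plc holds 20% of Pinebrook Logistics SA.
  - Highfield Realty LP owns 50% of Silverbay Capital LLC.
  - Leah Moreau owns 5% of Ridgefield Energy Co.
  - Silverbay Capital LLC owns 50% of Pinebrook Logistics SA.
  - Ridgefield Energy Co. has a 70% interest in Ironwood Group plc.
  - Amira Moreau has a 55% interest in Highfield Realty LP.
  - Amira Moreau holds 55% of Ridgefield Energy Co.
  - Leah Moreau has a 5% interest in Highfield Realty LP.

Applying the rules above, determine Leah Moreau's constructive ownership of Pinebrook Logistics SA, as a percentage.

23.4%

By parent–child attribution (R1), Leah Moreau is treated as also owning Amira Moreau's interest in Ridgefield Energy Co, giving 5% + 55% = 60%.
By parent–child attribution (R1), Leah Moreau is treated as also owning Amira Moreau's interest in Highfield Realty LP, giving 5% + 55% = 60%.
Chain via Ridgefield Energy Co. → Ironwood Group plc (R3): 60% × 70% × 20% = 8.4% of Pinebrook Logistics SA.
Chain via Highfield Realty LP → Silverbay Capital LLC (R3): 60% × 50% × 50% = 15% of Pinebrook Logistics SA.
Aggregating (R2): 8.4% + 15% = 23.4%.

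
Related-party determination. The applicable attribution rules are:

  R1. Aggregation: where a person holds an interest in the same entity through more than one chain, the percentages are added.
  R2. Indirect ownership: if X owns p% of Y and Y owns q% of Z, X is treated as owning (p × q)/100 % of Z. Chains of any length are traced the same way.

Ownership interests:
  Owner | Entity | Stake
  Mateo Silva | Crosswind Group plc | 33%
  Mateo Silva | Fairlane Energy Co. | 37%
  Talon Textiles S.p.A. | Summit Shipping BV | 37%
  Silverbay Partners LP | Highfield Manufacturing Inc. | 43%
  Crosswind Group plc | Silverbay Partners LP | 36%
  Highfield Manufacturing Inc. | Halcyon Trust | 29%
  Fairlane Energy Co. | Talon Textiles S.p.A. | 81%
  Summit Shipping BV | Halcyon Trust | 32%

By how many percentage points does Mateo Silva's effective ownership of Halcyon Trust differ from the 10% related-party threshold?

4.970116

Chain via Fairlane Energy Co. → Talon Textiles S.p.A. → Summit Shipping BV (R2): 37% × 81% × 37% × 32% = 3.548448% of Halcyon Trust.
Chain via Crosswind Group plc → Silverbay Partners LP → Highfield Manufacturing Inc. (R2): 33% × 36% × 43% × 29% = 1.481436% of Halcyon Trust.
Aggregating (R1): 3.548448% + 1.481436% = 5.029884%.
5.029884% falls short of the 10% threshold by 4.970116 percentage points.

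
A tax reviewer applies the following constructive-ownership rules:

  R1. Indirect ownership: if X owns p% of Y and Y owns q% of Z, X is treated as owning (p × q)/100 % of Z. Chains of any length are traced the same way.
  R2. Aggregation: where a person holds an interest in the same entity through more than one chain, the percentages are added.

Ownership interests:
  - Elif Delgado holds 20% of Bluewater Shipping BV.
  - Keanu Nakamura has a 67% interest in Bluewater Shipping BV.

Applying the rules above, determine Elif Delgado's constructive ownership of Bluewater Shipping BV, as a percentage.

Direct interest in Bluewater Shipping BV: 20%.

20%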